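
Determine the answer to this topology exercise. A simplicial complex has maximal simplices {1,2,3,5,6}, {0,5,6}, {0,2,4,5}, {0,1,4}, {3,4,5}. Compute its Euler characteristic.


Enumerate all faces; f-vector: f_0=7, f_1=19, f_2=17, f_3=6, f_4=1.
chi = sum (-1)^k f_k = 0

0


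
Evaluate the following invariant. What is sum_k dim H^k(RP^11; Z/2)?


H^k(RP^11; Z/2) = Z/2 for each 0 <= k <= 11.
Total dimension = 11 + 1 = 12

12


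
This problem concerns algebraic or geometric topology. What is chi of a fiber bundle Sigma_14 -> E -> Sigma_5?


For a fiber bundle F -> E -> B (with CW structure): chi(E) = chi(B) * chi(F).
chi(Sigma_5) = -8, chi(Sigma_14) = -26.
chi(E) = (-8) * (-26) = 208

208


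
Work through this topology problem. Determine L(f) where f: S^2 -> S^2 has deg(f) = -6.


On S^2: L(f) = tr(f_0*) + (-1)^2 tr(f_2*) = 1 + (-1)^2 * deg(f).
L(f) = 1 + (-1)^2 * -6 = 1 + -6 = -5

-5


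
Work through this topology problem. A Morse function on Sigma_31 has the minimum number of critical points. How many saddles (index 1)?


A perfect Morse function has m_k = b_k.
For Sigma_31: b_0=1, b_1=2g=62, b_2=1.
Saddles m_1 = 2g = 62

62


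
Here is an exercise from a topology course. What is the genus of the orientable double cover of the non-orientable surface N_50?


chi(N_50) = 2 - 50 = -48.
Double cover: chi(Sigma_g) = 2 * chi(N_50) = 2*(-48) = -96.
2 - 2g = -96, so g = (2 - (-96))/2 = 98/2 = 49

49


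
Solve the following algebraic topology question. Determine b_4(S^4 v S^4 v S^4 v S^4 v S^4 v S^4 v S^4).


For a wedge of spheres, H_k (k>0) is free on one generator per sphere of dimension k.
Spheres of dimension 4: count = 7.
b_4 = 7

7


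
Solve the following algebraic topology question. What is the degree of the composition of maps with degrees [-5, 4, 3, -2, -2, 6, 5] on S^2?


Degree is multiplicative: deg(composition) = product of degrees.
= (-5) * (4) * (3) * (-2) * (-2) * (6) * (5) = -7200

-7200


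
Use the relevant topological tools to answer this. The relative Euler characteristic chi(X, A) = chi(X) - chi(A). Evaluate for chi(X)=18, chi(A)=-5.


Relative Euler characteristic: chi(X, A) = chi(X) - chi(A).
= 18 - (-5) = 23

23


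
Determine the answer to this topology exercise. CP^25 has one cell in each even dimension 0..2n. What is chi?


CP^25 has one cell in each even dimension 0, 2, ..., 2*25 (25+1 cells total).
All cells are even-dimensional, so chi = number of cells.
chi = 25 + 1 = 26

26


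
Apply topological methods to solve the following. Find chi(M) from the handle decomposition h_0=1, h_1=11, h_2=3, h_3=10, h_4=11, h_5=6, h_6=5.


Handles of index k contribute (-1)^k to chi (same as CW cells).
chi = (1) + (-11) + (3) + (-10) + (11) + (-6) + (5) = -7

-7


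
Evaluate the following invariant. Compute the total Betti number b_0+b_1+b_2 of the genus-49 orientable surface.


For Sigma_49: b_0 = 1, b_1 = 2g = 98, b_2 = 1.
Total = 1 + 98 + 1 = 100

100


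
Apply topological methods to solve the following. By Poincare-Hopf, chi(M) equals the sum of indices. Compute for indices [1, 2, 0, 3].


Poincare-Hopf: chi(M) = sum of indices of zeros.
chi = (1) + (2) + (0) + (3) = 6

6


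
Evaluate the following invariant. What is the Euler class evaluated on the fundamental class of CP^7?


For any closed oriented manifold, <e(TM),[M]> = chi(M).
chi(CP^7) = 7+1 = 8

8


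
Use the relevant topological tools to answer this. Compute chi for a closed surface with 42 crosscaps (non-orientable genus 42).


For a non-orientable closed surface with k crosscaps: chi = 2 - k.
Here k = 42.
chi = 2 - 42 = -40

-40


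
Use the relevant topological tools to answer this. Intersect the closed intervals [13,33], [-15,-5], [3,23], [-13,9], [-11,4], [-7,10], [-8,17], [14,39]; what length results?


Intersection = [max(a_i), min(b_i)] = [14, -5].
Since 14 > -5, the intersection is empty.
Length = 0

0


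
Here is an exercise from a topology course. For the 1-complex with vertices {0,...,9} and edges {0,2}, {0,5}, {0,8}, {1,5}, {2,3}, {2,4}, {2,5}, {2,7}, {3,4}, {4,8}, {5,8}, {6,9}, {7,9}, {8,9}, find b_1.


b_1 = E - V + (number of components).
E = 14, V = 10, components = 1.
b_1 = 14 - 10 + 1 = 5

5


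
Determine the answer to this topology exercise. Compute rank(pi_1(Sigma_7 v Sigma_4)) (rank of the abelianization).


For a wedge: H_1(A v B) = H_1(A) + H_1(B).
b_1(Sigma_7) = 14, b_1(Sigma_4) = 8.
b_1 = 14 + 8 = 22

22


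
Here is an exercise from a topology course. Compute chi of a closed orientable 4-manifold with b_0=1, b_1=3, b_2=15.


By Poincare duality b_k = b_{4-k}, so full Betti numbers: b_0=1, b_1=3, b_2=15, b_3=3, b_4=1.
chi = sum (-1)^k b_k = 11

11


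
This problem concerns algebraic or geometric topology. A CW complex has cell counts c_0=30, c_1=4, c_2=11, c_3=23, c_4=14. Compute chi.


chi = sum_k (-1)^k c_k.
= (-1)^0*30 + (-1)^1*4 + (-1)^2*11 + (-1)^3*23 + (-1)^4*14
= (30) + (-4) + (11) + (-23) + (14)
= 28

28


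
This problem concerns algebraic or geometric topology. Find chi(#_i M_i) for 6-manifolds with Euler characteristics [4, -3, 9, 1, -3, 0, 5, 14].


For n-manifolds: chi(A#B) = chi(A) + chi(B) - chi(S^6).
chi(S^6) = 1 + (-1)^6 = 2.
chi(#) = (sum chi_i) - (8-1)*chi(S^6) = 27 - 7*2 = 13

13


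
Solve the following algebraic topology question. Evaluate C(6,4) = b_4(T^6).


By the Kunneth formula, b_k(T^n) = C(n,k).
b_4(T^6) = C(6,4).
C(6,4) = 6!/(4!*2!) = 15

15


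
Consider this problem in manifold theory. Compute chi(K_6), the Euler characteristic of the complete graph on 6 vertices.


K_6: V = 6, E = C(6,2) = 15.
chi = V - E = 6 - 15 = -9

-9


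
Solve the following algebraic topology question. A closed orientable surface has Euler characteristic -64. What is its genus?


chi = 2 - 2g for closed orientable surfaces.
-64 = 2 - 2g
2g = 2 - (-64) = 66
g = 33

33


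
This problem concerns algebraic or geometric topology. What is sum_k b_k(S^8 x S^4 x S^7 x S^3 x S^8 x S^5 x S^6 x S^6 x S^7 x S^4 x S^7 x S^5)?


Total Betti number is multiplicative under products.
Each S^d (d>=1) has total Betti number 2.
There are 12 sphere factors.
Total = 2^12 = 4096

4096


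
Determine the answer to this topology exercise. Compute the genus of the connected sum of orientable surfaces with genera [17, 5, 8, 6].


Genus is additive under connected sum of orientable surfaces.
g = 17 + 5 + 8 + 6 = 36

36


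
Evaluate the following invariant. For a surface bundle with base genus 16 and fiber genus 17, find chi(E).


For a fiber bundle F -> E -> B (with CW structure): chi(E) = chi(B) * chi(F).
chi(Sigma_16) = -30, chi(Sigma_17) = -32.
chi(E) = (-30) * (-32) = 960

960


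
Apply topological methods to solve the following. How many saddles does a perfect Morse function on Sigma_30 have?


A perfect Morse function has m_k = b_k.
For Sigma_30: b_0=1, b_1=2g=60, b_2=1.
Saddles m_1 = 2g = 60

60


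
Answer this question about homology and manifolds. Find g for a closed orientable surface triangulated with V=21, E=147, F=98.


chi = V - E + F = 21 - 147 + 98 = -28
For orientable closed surface: chi = 2 - 2g, so g = (2 - chi)/2.
g = (2 - (-28)) / 2 = 30 / 2 = 15

15


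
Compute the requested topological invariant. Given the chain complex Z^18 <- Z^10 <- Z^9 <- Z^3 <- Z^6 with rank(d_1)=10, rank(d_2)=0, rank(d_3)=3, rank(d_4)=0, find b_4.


rank H_k = rank(ker d_k) - rank(im d_{k+1}).
rank(ker d_4) = rank(C_4) - rank(d_4) = 6 - 0 = 6.
rank(im d_{4+1}) = 0.
rank H_4 = 6 - 0 = 6

6


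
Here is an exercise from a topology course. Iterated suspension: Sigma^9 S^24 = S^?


Each suspension raises dimension by 1: Sigma S^n = S^{n+1}.
Sigma^9 S^24 = S^{24+9} = S^33

33


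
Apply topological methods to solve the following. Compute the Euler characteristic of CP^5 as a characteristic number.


For any closed oriented manifold, <e(TM),[M]> = chi(M).
chi(CP^5) = 5+1 = 6

6


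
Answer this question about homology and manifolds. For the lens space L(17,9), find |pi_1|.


pi_1(L(p,q)) = Z/pZ for any q coprime to p.
|pi_1(L(17,9))| = 17

17


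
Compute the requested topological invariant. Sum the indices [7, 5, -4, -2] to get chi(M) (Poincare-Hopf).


Poincare-Hopf: chi(M) = sum of indices of zeros.
chi = (7) + (5) + (-4) + (-2) = 6

6


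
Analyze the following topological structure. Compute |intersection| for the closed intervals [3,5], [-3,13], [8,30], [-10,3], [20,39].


Intersection = [max(a_i), min(b_i)] = [20, 3].
Since 20 > 3, the intersection is empty.
Length = 0

0


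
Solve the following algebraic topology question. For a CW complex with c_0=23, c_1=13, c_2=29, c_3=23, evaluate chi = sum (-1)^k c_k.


chi = sum_k (-1)^k c_k.
= (-1)^0*23 + (-1)^1*13 + (-1)^2*29 + (-1)^3*23
= (23) + (-13) + (29) + (-23)
= 16

16


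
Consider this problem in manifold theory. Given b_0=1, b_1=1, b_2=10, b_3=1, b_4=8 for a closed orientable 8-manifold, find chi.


By Poincare duality b_k = b_{8-k}, so full Betti numbers: b_0=1, b_1=1, b_2=10, b_3=1, b_4=8, b_5=1, b_6=10, b_7=1, b_8=1.
chi = sum (-1)^k b_k = 26

26


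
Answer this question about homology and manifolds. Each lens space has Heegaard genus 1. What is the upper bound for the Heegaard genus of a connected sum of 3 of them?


Heegaard genus satisfies g(A#B) <= g(A) + g(B).
Each lens space has g = 1.
Upper bound: 3 * 1 = 3

3


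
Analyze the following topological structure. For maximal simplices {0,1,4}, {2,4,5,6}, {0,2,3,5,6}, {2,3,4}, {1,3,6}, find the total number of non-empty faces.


Each maximal simplex on m vertices has 2^m - 1 nonempty faces.
Take the union (dedupe shared faces).
Total distinct faces = 49

49


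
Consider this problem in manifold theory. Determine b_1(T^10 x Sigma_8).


pi_1(A x B) = pi_1(A) x pi_1(B); rank of abelianization = b_1.
b_1(T^10) = 10, b_1(Sigma_8) = 2*8 = 16.
b_1(product) = 10 + 16 = 26

26


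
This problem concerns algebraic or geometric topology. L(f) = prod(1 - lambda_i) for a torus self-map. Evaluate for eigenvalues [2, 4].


For a torus self-map: L(f) = det(I - A) where A acts on H_1.
L(f) = (1-2) * (1-4) = -1 * -3 = 3

3


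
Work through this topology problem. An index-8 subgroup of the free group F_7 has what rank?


Nielsen-Schreier: an index-n subgroup of F_r is free of rank 1 + n(r-1).
Equivalently: chi(cover) = n*chi(base); chi(vee_r S^1) = 1 - 7 = -6.
chi(E) = 8*(-6) = -48; rank = 1 - chi(E) = 1 - (-48) = 49.
rank = 1 + 8*(7-1) = 1 + 48 = 49

49


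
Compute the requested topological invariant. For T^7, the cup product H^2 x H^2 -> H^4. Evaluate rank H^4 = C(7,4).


Cup product: H^p x H^q -> H^{p+q}; here p+q = 2+2 = 4.
rank H^k(T^n) = C(n,k).
C(7,4) = 35

35


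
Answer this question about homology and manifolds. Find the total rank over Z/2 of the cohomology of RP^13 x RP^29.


dim H^*(RP^n; Z/2) = n+1 (one Z/2 in each degree 0..n).
Total Betti number is multiplicative.
Total = (13+1) * (29+1) = 14 * 30 = 420

420


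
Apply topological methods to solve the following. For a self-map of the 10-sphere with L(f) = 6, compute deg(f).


L(f) = 1 + (-1)^10 deg(f) on S^10.
6 = 1 + (-1)^10 * deg(f)
(-1)^10 * deg(f) = 5
deg(f) = 5

5


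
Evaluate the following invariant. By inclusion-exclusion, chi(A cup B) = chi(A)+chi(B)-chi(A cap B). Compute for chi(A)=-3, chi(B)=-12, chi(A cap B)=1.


chi(A cup B) = chi(A) + chi(B) - chi(A cap B)
= -3 + (-12) - (1)
= -16

-16


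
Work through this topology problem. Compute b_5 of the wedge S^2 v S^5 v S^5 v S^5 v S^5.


For a wedge of spheres, H_k (k>0) is free on one generator per sphere of dimension k.
Spheres of dimension 5: count = 4.
b_5 = 4

4


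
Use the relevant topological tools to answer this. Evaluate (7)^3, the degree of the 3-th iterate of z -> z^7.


deg(f) = 7. Degree is multiplicative: deg(f^3) = (deg f)^3.
deg(f^3) = (7)^3 = 343

343


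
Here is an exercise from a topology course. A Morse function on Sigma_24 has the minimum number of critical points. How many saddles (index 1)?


A perfect Morse function has m_k = b_k.
For Sigma_24: b_0=1, b_1=2g=48, b_2=1.
Saddles m_1 = 2g = 48

48


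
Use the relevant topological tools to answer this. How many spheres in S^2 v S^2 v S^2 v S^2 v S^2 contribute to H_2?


For a wedge of spheres, H_k (k>0) is free on one generator per sphere of dimension k.
Spheres of dimension 2: count = 5.
b_2 = 5

5


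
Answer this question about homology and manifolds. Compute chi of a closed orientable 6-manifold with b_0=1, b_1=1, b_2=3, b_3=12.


By Poincare duality b_k = b_{6-k}, so full Betti numbers: b_0=1, b_1=1, b_2=3, b_3=12, b_4=3, b_5=1, b_6=1.
chi = sum (-1)^k b_k = -6

-6


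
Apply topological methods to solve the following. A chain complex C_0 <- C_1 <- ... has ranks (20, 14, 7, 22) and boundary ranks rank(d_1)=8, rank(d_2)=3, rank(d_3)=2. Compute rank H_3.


rank H_k = rank(ker d_k) - rank(im d_{k+1}).
rank(ker d_3) = rank(C_3) - rank(d_3) = 22 - 2 = 20.
rank(im d_{3+1}) = 0.
rank H_3 = 20 - 0 = 20

20


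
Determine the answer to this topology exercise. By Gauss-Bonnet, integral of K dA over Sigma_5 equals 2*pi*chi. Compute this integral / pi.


Gauss-Bonnet: integral K dA = 2*pi*chi(M).
chi(Sigma_5) = 2 - 2*5 = -8.
(integral K dA)/pi = 2*chi = 2*(-8) = -16

-16


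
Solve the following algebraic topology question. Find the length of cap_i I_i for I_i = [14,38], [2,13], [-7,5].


Intersection = [max(a_i), min(b_i)] = [14, 5].
Since 14 > 5, the intersection is empty.
Length = 0

0


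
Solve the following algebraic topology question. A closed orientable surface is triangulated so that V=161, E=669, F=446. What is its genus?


chi = V - E + F = 161 - 669 + 446 = -62
For orientable closed surface: chi = 2 - 2g, so g = (2 - chi)/2.
g = (2 - (-62)) / 2 = 64 / 2 = 32

32


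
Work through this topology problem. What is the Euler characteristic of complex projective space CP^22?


CP^22 has one cell in each even dimension 0, 2, ..., 2*22 (22+1 cells total).
All cells are even-dimensional, so chi = number of cells.
chi = 22 + 1 = 23

23


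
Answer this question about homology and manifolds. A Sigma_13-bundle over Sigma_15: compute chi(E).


For a fiber bundle F -> E -> B (with CW structure): chi(E) = chi(B) * chi(F).
chi(Sigma_15) = -28, chi(Sigma_13) = -24.
chi(E) = (-28) * (-24) = 672

672


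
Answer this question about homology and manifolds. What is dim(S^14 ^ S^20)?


S^m ^ S^n = S^{m+n}.
k = 14 + 20 = 34

34


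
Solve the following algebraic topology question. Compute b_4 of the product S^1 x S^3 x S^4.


Each S^d has Poincare polynomial 1 + t^d.
The product S^1 x S^3 x S^4 has Poincare polynomial prod(1+t^d_i).
Expanding: b_0=1, b_1=1, b_3=1, b_4=2, b_5=1, b_7=1, b_8=1.
b_4 = 2

2


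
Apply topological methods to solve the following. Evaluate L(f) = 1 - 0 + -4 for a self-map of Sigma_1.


L(f) = tr(f_0*) - tr(f_1*) + tr(f_2*).
= 1 - (0) + (-4)
= -3

-3


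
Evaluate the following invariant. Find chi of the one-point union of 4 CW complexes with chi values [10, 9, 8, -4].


chi(A v B) = chi(A) + chi(B) - 1 (one point identified).
For 4 spaces: chi = (sum chi_i) - (4 - 1).
sum = 23; chi = 23 - 3 = 20

20


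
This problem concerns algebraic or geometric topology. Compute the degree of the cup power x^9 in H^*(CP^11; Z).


|x| = 2 in H^*(CP^n).
|x^9| = 9 * |x| = 9 * 2 = 18

18


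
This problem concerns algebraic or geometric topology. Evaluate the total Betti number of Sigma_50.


For Sigma_50: b_0 = 1, b_1 = 2g = 100, b_2 = 1.
Total = 1 + 100 + 1 = 102

102


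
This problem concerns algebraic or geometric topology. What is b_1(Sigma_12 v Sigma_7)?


For a wedge: H_1(A v B) = H_1(A) + H_1(B).
b_1(Sigma_12) = 24, b_1(Sigma_7) = 14.
b_1 = 24 + 14 = 38

38


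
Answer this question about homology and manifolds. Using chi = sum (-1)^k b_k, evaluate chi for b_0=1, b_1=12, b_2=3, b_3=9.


chi = sum_k (-1)^k b_k.
= (1) + (-12) + (3) + (-9)
= -17

-17


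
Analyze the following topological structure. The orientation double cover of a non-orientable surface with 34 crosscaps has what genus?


chi(N_34) = 2 - 34 = -32.
Double cover: chi(Sigma_g) = 2 * chi(N_34) = 2*(-32) = -64.
2 - 2g = -64, so g = (2 - (-64))/2 = 66/2 = 33

33


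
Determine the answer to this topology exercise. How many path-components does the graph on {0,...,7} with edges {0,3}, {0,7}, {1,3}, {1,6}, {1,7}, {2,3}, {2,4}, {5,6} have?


Run DFS/union-find over 8 vertices.
V = 8, E = 8.
Number of components = 1

1


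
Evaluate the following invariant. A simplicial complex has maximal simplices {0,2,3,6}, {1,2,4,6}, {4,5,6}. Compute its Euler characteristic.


Enumerate all faces; f-vector: f_0=7, f_1=13, f_2=9, f_3=2.
chi = sum (-1)^k f_k = 1

1


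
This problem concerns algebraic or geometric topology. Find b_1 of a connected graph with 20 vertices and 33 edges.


For a connected graph: rank(pi_1) = b_1 = E - V + 1 = 1 - chi.
chi = V - E = 20 - 33 = -13.
rank = 1 - (-13) = 33 - 20 + 1 = 14

14


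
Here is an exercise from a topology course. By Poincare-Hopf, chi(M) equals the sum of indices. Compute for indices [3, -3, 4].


Poincare-Hopf: chi(M) = sum of indices of zeros.
chi = (3) + (-3) + (4) = 4

4


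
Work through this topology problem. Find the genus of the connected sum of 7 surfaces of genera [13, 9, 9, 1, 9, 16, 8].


Genus is additive under connected sum of orientable surfaces.
g = 13 + 9 + 9 + 1 + 9 + 16 + 8 = 65

65


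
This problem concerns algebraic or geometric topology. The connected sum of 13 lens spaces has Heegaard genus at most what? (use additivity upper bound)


Heegaard genus satisfies g(A#B) <= g(A) + g(B).
Each lens space has g = 1.
Upper bound: 13 * 1 = 13

13


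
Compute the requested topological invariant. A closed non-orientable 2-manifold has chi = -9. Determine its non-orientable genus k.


chi = 2 - k for closed non-orientable surfaces with k crosscaps.
-9 = 2 - k
k = 2 - (-9) = 11

11


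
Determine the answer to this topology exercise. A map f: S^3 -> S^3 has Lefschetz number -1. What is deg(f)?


L(f) = 1 + (-1)^3 deg(f) on S^3.
-1 = 1 + (-1)^3 * deg(f)
(-1)^3 * deg(f) = -2
deg(f) = 2

2


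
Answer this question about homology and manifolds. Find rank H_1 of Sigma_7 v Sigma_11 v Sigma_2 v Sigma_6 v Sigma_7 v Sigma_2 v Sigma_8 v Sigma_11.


For a wedge X v Y: reduced H_k(X v Y) = H_k(X) + H_k(Y).
Each Sigma_g contributes b_1 = 2g.
b_1 = 14 + 22 + 4 + 12 + 14 + 4 + 16 + 22 = 108

108


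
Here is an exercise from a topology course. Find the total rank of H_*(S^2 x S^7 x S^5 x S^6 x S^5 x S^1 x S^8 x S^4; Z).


Total Betti number is multiplicative under products.
Each S^d (d>=1) has total Betti number 2.
There are 8 sphere factors.
Total = 2^8 = 256

256


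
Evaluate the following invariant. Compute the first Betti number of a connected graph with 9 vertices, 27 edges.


For a connected graph: rank(pi_1) = b_1 = E - V + 1 = 1 - chi.
chi = V - E = 9 - 27 = -18.
rank = 1 - (-18) = 27 - 9 + 1 = 19

19


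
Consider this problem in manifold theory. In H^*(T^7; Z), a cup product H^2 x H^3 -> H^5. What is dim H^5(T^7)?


Cup product: H^p x H^q -> H^{p+q}; here p+q = 2+3 = 5.
rank H^k(T^n) = C(n,k).
C(7,5) = 21

21


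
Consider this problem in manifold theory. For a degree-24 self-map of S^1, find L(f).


On S^1: L(f) = tr(f_0*) + (-1)^1 tr(f_1*) = 1 + (-1)^1 * deg(f).
L(f) = 1 + (-1)^1 * 24 = 1 + -24 = -23

-23


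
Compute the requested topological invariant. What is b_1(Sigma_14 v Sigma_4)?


For a wedge: H_1(A v B) = H_1(A) + H_1(B).
b_1(Sigma_14) = 28, b_1(Sigma_4) = 8.
b_1 = 28 + 8 = 36

36


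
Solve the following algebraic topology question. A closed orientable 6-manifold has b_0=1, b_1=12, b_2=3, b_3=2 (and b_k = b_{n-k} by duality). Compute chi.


By Poincare duality b_k = b_{6-k}, so full Betti numbers: b_0=1, b_1=12, b_2=3, b_3=2, b_4=3, b_5=12, b_6=1.
chi = sum (-1)^k b_k = -18

-18


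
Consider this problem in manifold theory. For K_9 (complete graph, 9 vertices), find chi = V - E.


K_9: V = 9, E = C(9,2) = 36.
chi = V - E = 9 - 36 = -27

-27


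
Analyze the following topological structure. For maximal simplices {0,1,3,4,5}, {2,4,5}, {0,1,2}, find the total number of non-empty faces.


Each maximal simplex on m vertices has 2^m - 1 nonempty faces.
Take the union (dedupe shared faces).
Total distinct faces = 38

38


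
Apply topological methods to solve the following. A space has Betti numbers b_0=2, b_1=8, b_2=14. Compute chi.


chi = sum_k (-1)^k b_k.
= (2) + (-8) + (14)
= 8

8


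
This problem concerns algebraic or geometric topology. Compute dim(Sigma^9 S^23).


Each suspension raises dimension by 1: Sigma S^n = S^{n+1}.
Sigma^9 S^23 = S^{23+9} = S^32

32


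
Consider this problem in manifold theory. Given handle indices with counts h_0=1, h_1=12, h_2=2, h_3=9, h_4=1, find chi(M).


Handles of index k contribute (-1)^k to chi (same as CW cells).
chi = (1) + (-12) + (2) + (-9) + (1) = -17

-17


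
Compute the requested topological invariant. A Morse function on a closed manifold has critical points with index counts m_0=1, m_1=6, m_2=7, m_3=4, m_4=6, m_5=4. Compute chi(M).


Morse theory: chi(M) = sum_k (-1)^k m_k where m_k = #(index-k critical points).
= (1) + (-6) + (7) + (-4) + (6) + (-4) = 0

0


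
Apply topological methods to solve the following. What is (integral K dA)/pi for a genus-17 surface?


Gauss-Bonnet: integral K dA = 2*pi*chi(M).
chi(Sigma_17) = 2 - 2*17 = -32.
(integral K dA)/pi = 2*chi = 2*(-32) = -64

-64


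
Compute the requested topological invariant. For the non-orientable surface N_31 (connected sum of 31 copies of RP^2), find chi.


For a non-orientable closed surface with k crosscaps: chi = 2 - k.
Here k = 31.
chi = 2 - 31 = -29

-29


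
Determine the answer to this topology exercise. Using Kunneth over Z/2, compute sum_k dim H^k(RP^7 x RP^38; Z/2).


dim H^*(RP^n; Z/2) = n+1 (one Z/2 in each degree 0..n).
Total Betti number is multiplicative.
Total = (7+1) * (38+1) = 8 * 39 = 312

312


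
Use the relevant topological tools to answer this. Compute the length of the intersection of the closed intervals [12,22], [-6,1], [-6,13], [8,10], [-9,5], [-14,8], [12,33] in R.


Intersection = [max(a_i), min(b_i)] = [12, 1].
Since 12 > 1, the intersection is empty.
Length = 0

0


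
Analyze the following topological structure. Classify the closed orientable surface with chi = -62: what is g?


chi = 2 - 2g for closed orientable surfaces.
-62 = 2 - 2g
2g = 2 - (-62) = 64
g = 32

32


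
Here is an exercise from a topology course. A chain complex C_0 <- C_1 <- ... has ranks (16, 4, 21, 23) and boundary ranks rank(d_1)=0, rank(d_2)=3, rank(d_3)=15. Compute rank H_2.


rank H_k = rank(ker d_k) - rank(im d_{k+1}).
rank(ker d_2) = rank(C_2) - rank(d_2) = 21 - 3 = 18.
rank(im d_{2+1}) = 15.
rank H_2 = 18 - 15 = 3

3


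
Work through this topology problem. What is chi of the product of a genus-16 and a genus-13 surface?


chi(Sigma_16) = 2 - 2*16 = -30
chi(Sigma_13) = 2 - 2*13 = -24
chi(product) = (-30) * (-24) = 720

720


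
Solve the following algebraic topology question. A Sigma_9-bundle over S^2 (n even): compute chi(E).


chi(S^2) = 2 (n even), chi(Sigma_9) = 2 - 2*9 = -16.
chi(E) = 2 * (-16) = -32

-32


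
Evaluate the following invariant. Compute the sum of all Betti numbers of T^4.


b_k(T^4) = C(4,k), so the sum over k is sum_k C(4,k) = 2^4.
Total = 2^4 = 16

16


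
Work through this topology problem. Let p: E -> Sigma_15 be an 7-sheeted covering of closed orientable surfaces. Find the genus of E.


For an n-sheeted cover: chi(E) = n * chi(B).
chi(Sigma_15) = 2 - 2*15 = -28.
chi(E) = 7 * (-28) = -196.
genus(E) = (2 - chi(E))/2 = (2 - (-196))/2 = 198/2 = 99

99


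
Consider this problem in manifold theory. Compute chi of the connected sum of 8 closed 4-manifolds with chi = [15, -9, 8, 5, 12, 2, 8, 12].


For n-manifolds: chi(A#B) = chi(A) + chi(B) - chi(S^4).
chi(S^4) = 1 + (-1)^4 = 2.
chi(#) = (sum chi_i) - (8-1)*chi(S^4) = 53 - 7*2 = 39

39


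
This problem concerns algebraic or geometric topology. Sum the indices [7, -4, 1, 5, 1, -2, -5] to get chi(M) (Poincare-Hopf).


Poincare-Hopf: chi(M) = sum of indices of zeros.
chi = (7) + (-4) + (1) + (5) + (1) + (-2) + (-5) = 3

3


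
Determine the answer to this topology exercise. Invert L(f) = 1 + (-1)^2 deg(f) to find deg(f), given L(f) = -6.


L(f) = 1 + (-1)^2 deg(f) on S^2.
-6 = 1 + (-1)^2 * deg(f)
(-1)^2 * deg(f) = -7
deg(f) = -7

-7


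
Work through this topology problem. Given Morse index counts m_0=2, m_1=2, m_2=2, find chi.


Morse theory: chi(M) = sum_k (-1)^k m_k where m_k = #(index-k critical points).
= (2) + (-2) + (2) = 2

2


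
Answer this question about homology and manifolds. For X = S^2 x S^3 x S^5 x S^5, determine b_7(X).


Each S^d has Poincare polynomial 1 + t^d.
The product S^2 x S^3 x S^5 x S^5 has Poincare polynomial prod(1+t^d_i).
Expanding: b_0=1, b_2=1, b_3=1, b_5=3, b_7=2, b_8=2, b_10=3, b_12=1, b_13=1, b_15=1.
b_7 = 2

2


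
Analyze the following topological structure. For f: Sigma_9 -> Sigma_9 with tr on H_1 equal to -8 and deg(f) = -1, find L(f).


L(f) = tr(f_0*) - tr(f_1*) + tr(f_2*).
= 1 - (-8) + (-1)
= 8

8


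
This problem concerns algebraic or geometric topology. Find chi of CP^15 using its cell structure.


CP^15 has one cell in each even dimension 0, 2, ..., 2*15 (15+1 cells total).
All cells are even-dimensional, so chi = number of cells.
chi = 15 + 1 = 16

16


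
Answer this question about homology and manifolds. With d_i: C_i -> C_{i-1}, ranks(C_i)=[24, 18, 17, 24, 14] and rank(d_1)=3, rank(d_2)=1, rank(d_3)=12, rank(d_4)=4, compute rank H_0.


rank H_k = rank(ker d_k) - rank(im d_{k+1}).
rank(ker d_0) = rank(C_0) - rank(d_0) = 24 - 0 = 24.
rank(im d_{0+1}) = 3.
rank H_0 = 24 - 3 = 21

21


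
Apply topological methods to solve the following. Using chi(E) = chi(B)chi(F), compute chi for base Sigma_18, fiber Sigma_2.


For a fiber bundle F -> E -> B (with CW structure): chi(E) = chi(B) * chi(F).
chi(Sigma_18) = -34, chi(Sigma_2) = -2.
chi(E) = (-34) * (-2) = 68

68


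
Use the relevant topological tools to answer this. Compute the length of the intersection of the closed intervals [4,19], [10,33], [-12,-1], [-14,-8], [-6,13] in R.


Intersection = [max(a_i), min(b_i)] = [10, -8].
Since 10 > -8, the intersection is empty.
Length = 0

0


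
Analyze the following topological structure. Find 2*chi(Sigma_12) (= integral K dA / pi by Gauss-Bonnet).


Gauss-Bonnet: integral K dA = 2*pi*chi(M).
chi(Sigma_12) = 2 - 2*12 = -22.
(integral K dA)/pi = 2*chi = 2*(-22) = -44

-44


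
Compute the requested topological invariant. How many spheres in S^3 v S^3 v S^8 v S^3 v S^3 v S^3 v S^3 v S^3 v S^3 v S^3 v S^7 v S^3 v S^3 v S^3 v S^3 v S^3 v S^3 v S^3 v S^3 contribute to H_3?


For a wedge of spheres, H_k (k>0) is free on one generator per sphere of dimension k.
Spheres of dimension 3: count = 17.
b_3 = 17

17


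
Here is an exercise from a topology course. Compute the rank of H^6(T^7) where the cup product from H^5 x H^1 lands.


Cup product: H^p x H^q -> H^{p+q}; here p+q = 5+1 = 6.
rank H^k(T^n) = C(n,k).
C(7,6) = 7

7


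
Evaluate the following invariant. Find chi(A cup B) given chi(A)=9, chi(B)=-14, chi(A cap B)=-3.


chi(A cup B) = chi(A) + chi(B) - chi(A cap B)
= 9 + (-14) - (-3)
= -2

-2


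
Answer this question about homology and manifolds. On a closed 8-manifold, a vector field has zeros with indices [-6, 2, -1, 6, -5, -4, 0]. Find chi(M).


Poincare-Hopf: chi(M) = sum of indices of zeros.
chi = (-6) + (2) + (-1) + (6) + (-5) + (-4) + (0) = -8

-8


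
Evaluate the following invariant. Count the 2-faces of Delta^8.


Delta^8 has 8+1 vertices. A 2-face is a choice of 2+1 vertices.
f_2 = C(8+1, 2+1) = C(9,3) = 84

84


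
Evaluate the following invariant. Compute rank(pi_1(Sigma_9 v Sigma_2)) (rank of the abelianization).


For a wedge: H_1(A v B) = H_1(A) + H_1(B).
b_1(Sigma_9) = 18, b_1(Sigma_2) = 4.
b_1 = 18 + 4 = 22

22


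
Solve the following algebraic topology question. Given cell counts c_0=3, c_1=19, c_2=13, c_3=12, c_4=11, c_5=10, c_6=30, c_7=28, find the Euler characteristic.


chi = sum_k (-1)^k c_k.
= (-1)^0*3 + (-1)^1*19 + (-1)^2*13 + (-1)^3*12 + (-1)^4*11 + (-1)^5*10 + (-1)^6*30 + (-1)^7*28
= (3) + (-19) + (13) + (-12) + (11) + (-10) + (30) + (-28)
= -12

-12


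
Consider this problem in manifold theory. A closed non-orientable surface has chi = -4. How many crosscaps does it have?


chi = 2 - k for closed non-orientable surfaces with k crosscaps.
-4 = 2 - k
k = 2 - (-4) = 6

6


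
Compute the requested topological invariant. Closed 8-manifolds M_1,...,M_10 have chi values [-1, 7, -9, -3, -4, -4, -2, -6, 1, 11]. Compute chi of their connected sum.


For n-manifolds: chi(A#B) = chi(A) + chi(B) - chi(S^8).
chi(S^8) = 1 + (-1)^8 = 2.
chi(#) = (sum chi_i) - (10-1)*chi(S^8) = -10 - 9*2 = -28

-28


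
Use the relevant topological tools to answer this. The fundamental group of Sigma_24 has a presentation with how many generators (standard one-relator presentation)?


Standard presentation: pi_1(Sigma_g) = <a_1,b_1,...,a_g,b_g | [a_1,b_1]...[a_g,b_g] = 1>.
Number of generators = 2g = 2*24 = 48

48


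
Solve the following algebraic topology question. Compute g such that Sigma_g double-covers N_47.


chi(N_47) = 2 - 47 = -45.
Double cover: chi(Sigma_g) = 2 * chi(N_47) = 2*(-45) = -90.
2 - 2g = -90, so g = (2 - (-90))/2 = 92/2 = 46

46


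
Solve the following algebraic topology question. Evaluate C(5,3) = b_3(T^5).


By the Kunneth formula, b_k(T^n) = C(n,k).
b_3(T^5) = C(5,3).
C(5,3) = 5!/(3!*2!) = 10

10


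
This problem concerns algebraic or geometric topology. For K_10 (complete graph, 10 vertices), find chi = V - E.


K_10: V = 10, E = C(10,2) = 45.
chi = V - E = 10 - 45 = -35

-35


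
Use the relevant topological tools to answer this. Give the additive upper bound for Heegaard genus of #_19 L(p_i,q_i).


Heegaard genus satisfies g(A#B) <= g(A) + g(B).
Each lens space has g = 1.
Upper bound: 19 * 1 = 19

19


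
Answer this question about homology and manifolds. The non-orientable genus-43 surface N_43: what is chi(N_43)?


For a non-orientable closed surface with k crosscaps: chi = 2 - k.
Here k = 43.
chi = 2 - 43 = -41

-41


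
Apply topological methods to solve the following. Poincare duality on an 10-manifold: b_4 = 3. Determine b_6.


Poincare duality for closed orientable n-manifolds: b_k = b_{n-k}.
Here n = 10, so b_6 = b_4 = 3

3


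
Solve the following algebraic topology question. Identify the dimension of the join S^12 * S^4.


Join of spheres: S^m * S^n = S^{m+n+1}.
dim = 12 + 4 + 1 = 17

17


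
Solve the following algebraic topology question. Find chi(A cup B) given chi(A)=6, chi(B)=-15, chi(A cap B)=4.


chi(A cup B) = chi(A) + chi(B) - chi(A cap B)
= 6 + (-15) - (4)
= -13

-13


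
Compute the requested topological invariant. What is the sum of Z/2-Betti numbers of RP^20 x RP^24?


dim H^*(RP^n; Z/2) = n+1 (one Z/2 in each degree 0..n).
Total Betti number is multiplicative.
Total = (20+1) * (24+1) = 21 * 25 = 525

525


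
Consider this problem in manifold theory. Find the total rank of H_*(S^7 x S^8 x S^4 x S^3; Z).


Total Betti number is multiplicative under products.
Each S^d (d>=1) has total Betti number 2.
There are 4 sphere factors.
Total = 2^4 = 16

16


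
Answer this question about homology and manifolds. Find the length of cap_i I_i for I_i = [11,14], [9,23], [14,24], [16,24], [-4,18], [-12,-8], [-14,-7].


Intersection = [max(a_i), min(b_i)] = [16, -8].
Since 16 > -8, the intersection is empty.
Length = 0

0


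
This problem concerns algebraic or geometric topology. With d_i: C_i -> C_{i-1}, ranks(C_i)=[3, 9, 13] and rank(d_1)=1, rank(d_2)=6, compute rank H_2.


rank H_k = rank(ker d_k) - rank(im d_{k+1}).
rank(ker d_2) = rank(C_2) - rank(d_2) = 13 - 6 = 7.
rank(im d_{2+1}) = 0.
rank H_2 = 7 - 0 = 7

7


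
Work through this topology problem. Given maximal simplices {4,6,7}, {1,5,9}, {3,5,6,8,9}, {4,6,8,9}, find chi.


Enumerate all faces; f-vector: f_0=8, f_1=17, f_2=15, f_3=6, f_4=1.
chi = sum (-1)^k f_k = 1

1


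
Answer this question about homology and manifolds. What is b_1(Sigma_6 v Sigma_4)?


For a wedge: H_1(A v B) = H_1(A) + H_1(B).
b_1(Sigma_6) = 12, b_1(Sigma_4) = 8.
b_1 = 12 + 8 = 20

20


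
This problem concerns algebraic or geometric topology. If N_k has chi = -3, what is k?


chi = 2 - k for closed non-orientable surfaces with k crosscaps.
-3 = 2 - k
k = 2 - (-3) = 5

5


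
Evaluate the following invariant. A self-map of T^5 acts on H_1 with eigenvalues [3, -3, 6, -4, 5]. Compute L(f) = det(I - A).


For a torus self-map: L(f) = det(I - A) where A acts on H_1.
L(f) = (1-3) * (1--3) * (1-6) * (1--4) * (1-5) = -2 * 4 * -5 * 5 * -4 = -800

-800


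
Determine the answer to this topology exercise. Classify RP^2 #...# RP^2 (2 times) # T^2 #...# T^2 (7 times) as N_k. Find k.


Since a >= 1, the sum is non-orientable; each T^2 can be replaced by RP^2 # RP^2 (since T^2#RP^2 = 3RP^2).
Total crosscaps k = 2 + 2*7 = 16.
Check via chi: chi = 2*1 + 7*0 - (2+7-1)*2 = -14 = 2 - k = -14. Consistent.

16


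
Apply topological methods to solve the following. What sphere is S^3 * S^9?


Join of spheres: S^m * S^n = S^{m+n+1}.
dim = 3 + 9 + 1 = 13

13


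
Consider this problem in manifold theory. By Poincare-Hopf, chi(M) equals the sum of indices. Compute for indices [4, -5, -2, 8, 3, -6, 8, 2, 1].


Poincare-Hopf: chi(M) = sum of indices of zeros.
chi = (4) + (-5) + (-2) + (8) + (3) + (-6) + (8) + (2) + (1) = 13

13


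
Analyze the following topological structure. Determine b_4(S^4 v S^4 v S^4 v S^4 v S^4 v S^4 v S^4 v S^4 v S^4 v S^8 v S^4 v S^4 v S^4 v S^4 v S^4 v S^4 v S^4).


For a wedge of spheres, H_k (k>0) is free on one generator per sphere of dimension k.
Spheres of dimension 4: count = 16.
b_4 = 16

16


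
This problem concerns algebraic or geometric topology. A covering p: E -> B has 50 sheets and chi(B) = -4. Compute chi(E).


For a finite covering: chi(E) = (number of sheets) * chi(B).
chi(E) = 50 * (-4) = -200

-200


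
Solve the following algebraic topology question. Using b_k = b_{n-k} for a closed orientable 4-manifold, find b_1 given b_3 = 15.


Poincare duality for closed orientable n-manifolds: b_k = b_{n-k}.
Here n = 4, so b_1 = b_3 = 15

15


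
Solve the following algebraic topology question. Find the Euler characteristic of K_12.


K_12: V = 12, E = C(12,2) = 66.
chi = V - E = 12 - 66 = -54

-54


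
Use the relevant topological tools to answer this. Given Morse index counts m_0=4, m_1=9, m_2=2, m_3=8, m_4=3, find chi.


Morse theory: chi(M) = sum_k (-1)^k m_k where m_k = #(index-k critical points).
= (4) + (-9) + (2) + (-8) + (3) = -8

-8


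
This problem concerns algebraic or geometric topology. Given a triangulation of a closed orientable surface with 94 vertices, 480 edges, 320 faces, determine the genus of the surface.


chi = V - E + F = 94 - 480 + 320 = -66
For orientable closed surface: chi = 2 - 2g, so g = (2 - chi)/2.
g = (2 - (-66)) / 2 = 68 / 2 = 34

34


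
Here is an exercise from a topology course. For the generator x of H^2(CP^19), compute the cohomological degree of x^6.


|x| = 2 in H^*(CP^n).
|x^6| = 6 * |x| = 6 * 2 = 12

12


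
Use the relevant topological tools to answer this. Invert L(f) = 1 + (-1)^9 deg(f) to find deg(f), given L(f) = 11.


L(f) = 1 + (-1)^9 deg(f) on S^9.
11 = 1 + (-1)^9 * deg(f)
(-1)^9 * deg(f) = 10
deg(f) = -10

-10


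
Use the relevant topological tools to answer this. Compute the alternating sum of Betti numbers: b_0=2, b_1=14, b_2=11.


chi = sum_k (-1)^k b_k.
= (2) + (-14) + (11)
= -1

-1


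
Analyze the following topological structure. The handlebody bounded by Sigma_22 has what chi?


A genus-g handlebody deformation retracts to a wedge of g circles.
chi(vee_g S^1) = 1 - g.
chi(H_22) = 1 - 22 = -21

-21


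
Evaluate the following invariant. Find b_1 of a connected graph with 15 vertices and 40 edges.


For a connected graph: rank(pi_1) = b_1 = E - V + 1 = 1 - chi.
chi = V - E = 15 - 40 = -25.
rank = 1 - (-25) = 40 - 15 + 1 = 26

26


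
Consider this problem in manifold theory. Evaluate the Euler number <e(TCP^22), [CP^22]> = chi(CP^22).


For any closed oriented manifold, <e(TM),[M]> = chi(M).
chi(CP^22) = 22+1 = 23

23


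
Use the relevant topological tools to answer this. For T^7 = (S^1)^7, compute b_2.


By the Kunneth formula, b_k(T^n) = C(n,k).
b_2(T^7) = C(7,2).
C(7,2) = 7!/(2!*5!) = 21

21


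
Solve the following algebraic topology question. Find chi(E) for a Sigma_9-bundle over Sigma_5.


For a fiber bundle F -> E -> B (with CW structure): chi(E) = chi(B) * chi(F).
chi(Sigma_5) = -8, chi(Sigma_9) = -16.
chi(E) = (-8) * (-16) = 128

128


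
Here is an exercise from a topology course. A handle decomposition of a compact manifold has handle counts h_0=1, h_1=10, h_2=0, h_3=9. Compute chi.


Handles of index k contribute (-1)^k to chi (same as CW cells).
chi = (1) + (-10) + (0) + (-9) = -18

-18


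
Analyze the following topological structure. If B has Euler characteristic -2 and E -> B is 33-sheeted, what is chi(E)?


For a finite covering: chi(E) = (number of sheets) * chi(B).
chi(E) = 33 * (-2) = -66

-66


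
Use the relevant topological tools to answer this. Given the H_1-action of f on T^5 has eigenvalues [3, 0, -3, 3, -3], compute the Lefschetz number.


For a torus self-map: L(f) = det(I - A) where A acts on H_1.
L(f) = (1-3) * (1-0) * (1--3) * (1-3) * (1--3) = -2 * 1 * 4 * -2 * 4 = 64

64


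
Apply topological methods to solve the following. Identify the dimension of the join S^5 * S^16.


Join of spheres: S^m * S^n = S^{m+n+1}.
dim = 5 + 16 + 1 = 22

22


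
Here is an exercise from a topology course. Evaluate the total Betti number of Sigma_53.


For Sigma_53: b_0 = 1, b_1 = 2g = 106, b_2 = 1.
Total = 1 + 106 + 1 = 108

108


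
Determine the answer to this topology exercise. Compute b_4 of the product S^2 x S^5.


Each S^d has Poincare polynomial 1 + t^d.
The product S^2 x S^5 has Poincare polynomial prod(1+t^d_i).
Expanding: b_0=1, b_2=1, b_5=1, b_7=1.
b_4 = 0

0


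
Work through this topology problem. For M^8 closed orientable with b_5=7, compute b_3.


Poincare duality for closed orientable n-manifolds: b_k = b_{n-k}.
Here n = 8, so b_3 = b_5 = 7

7


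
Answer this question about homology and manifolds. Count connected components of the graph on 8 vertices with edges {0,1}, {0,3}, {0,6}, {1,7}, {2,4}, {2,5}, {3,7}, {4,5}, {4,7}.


Run DFS/union-find over 8 vertices.
V = 8, E = 9.
Number of components = 1

1


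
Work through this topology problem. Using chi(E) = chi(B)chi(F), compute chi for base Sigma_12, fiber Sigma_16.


For a fiber bundle F -> E -> B (with CW structure): chi(E) = chi(B) * chi(F).
chi(Sigma_12) = -22, chi(Sigma_16) = -30.
chi(E) = (-22) * (-30) = 660

660


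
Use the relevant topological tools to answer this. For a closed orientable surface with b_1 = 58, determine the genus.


For a closed orientable surface: b_1 = 2g.
58 = 2g
g = 58 / 2 = 29

29


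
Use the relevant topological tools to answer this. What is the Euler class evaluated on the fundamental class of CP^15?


For any closed oriented manifold, <e(TM),[M]> = chi(M).
chi(CP^15) = 15+1 = 16

16
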